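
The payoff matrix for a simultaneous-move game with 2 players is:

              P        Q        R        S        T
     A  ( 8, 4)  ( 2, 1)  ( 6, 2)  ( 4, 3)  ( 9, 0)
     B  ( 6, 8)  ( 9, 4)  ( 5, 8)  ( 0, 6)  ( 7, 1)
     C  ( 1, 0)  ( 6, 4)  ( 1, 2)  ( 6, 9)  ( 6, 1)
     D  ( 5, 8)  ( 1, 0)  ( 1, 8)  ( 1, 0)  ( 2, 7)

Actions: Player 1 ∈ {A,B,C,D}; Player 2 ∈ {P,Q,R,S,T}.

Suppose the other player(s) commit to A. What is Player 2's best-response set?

argmax u_2 = {P}

u_2(P vs A) = 4
u_2(Q vs A) = 1
u_2(R vs A) = 2
u_2(S vs A) = 3
u_2(T vs A) = 0
max payoff 4 at {P}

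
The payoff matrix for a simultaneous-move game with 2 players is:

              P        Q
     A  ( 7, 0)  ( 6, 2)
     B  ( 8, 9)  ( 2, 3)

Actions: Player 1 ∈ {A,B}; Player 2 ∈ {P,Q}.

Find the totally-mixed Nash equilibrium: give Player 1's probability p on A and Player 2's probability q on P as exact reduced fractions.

P1 indiff ⇒ q·7+(1-q)·6 = q·8+(1-q)·2 ⇒ q(-1) = (1-q)(-4) ⇒ q = 4/5
P2 indiff ⇒ p·0+(1-p)·9 = p·2+(1-p)·3 ⇒ p(-2) = (1-p)(-6) ⇒ p = 3/4

p=3/4, q=4/5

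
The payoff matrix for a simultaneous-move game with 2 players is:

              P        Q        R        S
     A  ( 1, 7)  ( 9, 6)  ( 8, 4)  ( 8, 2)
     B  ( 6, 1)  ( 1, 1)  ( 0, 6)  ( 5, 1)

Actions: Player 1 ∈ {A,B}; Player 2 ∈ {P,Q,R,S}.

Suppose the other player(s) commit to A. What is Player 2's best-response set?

u_2(P vs A) = 7
u_2(Q vs A) = 6
u_2(R vs A) = 4
u_2(S vs A) = 2
max payoff 7 at {P}

BR_2 = {P}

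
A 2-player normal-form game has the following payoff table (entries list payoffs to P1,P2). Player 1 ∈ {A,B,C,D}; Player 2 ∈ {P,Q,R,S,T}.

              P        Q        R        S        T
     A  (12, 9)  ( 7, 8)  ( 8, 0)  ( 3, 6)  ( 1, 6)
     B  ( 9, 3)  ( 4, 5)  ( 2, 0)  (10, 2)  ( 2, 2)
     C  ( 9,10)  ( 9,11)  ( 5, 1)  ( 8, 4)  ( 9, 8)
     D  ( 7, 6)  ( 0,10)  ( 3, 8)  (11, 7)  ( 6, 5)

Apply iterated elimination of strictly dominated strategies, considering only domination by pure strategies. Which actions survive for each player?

P2 drop R (Q beats it: A:8>0 B:5>0 C:11>1 D:10>8)
P2 drop S (Q beats it: A:8>6 B:5>2 C:11>4 D:10>7)
P1 drop D (C beats it: P:9>7 Q:9>0 T:9>6)
P2 drop T (P beats it: A:9>6 B:3>2 C:10>8)
P1 drop B (A beats it: P:12>9 Q:7>4)
P1→{A,C} P2→{P,Q}

IESDS → P1:{A,C} P2:{P,Q}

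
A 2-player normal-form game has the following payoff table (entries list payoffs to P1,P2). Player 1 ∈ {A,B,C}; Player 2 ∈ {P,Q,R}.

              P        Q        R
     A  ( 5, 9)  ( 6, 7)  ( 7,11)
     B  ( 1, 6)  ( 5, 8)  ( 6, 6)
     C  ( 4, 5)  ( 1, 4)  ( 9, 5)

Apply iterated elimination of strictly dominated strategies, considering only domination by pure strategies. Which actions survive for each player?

Remaining: P1:{A,C} P2:{P,R}

P1 drop B (A beats it: P:5>1 Q:6>5 R:7>6)
P2 drop Q (P beats it: A:9>7 C:5>4)
P1→{A,C} P2→{P,R}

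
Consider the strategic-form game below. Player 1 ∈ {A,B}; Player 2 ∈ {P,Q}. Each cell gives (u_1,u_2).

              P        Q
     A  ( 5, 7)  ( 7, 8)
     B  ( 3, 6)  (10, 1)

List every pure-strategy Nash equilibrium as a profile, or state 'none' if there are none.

(A,P): not NE [P2→Q gives 8>7]
(A,Q): not NE [P1→B gives 10>7]
(B,P): not NE [P1→A gives 5>3]
(B,Q): not NE [P2→P gives 6>1]

No pure NE.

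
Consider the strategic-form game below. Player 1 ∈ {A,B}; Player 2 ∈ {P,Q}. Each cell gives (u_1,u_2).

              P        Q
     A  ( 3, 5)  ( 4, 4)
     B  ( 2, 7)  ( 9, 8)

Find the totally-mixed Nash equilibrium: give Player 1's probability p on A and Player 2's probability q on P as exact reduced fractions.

P1 indiff ⇒ q·3+(1-q)·4 = q·2+(1-q)·9 ⇒ q(1) = (1-q)(5) ⇒ q = 5/6
P2 indiff ⇒ p·5+(1-p)·7 = p·4+(1-p)·8 ⇒ p(1) = (1-p)(1) ⇒ p = 1/2

p=1/2, q=5/6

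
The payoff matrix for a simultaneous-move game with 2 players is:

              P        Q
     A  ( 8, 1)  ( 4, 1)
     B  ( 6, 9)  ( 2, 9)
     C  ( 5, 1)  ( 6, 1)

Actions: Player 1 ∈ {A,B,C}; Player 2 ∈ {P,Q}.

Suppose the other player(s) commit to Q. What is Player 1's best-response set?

u_1(A vs Q) = 4
u_1(B vs Q) = 2
u_1(C vs Q) = 6
max payoff 6 at {C}

P1 best: {C}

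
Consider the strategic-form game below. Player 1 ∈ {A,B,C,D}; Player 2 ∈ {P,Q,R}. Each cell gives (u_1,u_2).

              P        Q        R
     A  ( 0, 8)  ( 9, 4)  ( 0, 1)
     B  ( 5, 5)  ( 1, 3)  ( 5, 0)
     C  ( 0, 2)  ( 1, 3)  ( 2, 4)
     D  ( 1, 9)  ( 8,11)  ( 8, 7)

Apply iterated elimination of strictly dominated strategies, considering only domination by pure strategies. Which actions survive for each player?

Remaining: P1:{A,B,D} P2:{P,Q}

P1 drop C (D beats it: P:1>0 Q:8>1 R:8>2)
P2 drop R (P beats it: A:8>1 B:5>0 D:9>7)
P1→{A,B,D} P2→{P,Q}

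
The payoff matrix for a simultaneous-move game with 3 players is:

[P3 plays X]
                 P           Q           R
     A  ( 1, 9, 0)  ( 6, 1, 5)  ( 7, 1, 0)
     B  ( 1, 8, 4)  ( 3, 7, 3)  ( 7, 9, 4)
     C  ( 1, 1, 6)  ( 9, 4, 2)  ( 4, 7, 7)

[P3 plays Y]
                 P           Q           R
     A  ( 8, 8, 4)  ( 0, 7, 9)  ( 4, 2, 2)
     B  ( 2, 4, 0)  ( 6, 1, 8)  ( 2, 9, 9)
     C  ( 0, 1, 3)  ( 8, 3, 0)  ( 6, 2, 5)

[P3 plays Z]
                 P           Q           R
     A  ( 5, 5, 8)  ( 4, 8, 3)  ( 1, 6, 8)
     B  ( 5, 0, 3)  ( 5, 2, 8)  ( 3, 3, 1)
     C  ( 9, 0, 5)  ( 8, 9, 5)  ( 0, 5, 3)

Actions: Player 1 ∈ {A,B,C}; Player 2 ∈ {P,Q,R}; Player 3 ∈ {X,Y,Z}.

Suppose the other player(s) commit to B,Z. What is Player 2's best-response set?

P2 best: {R}

u_2(P vs B,Z) = 0
u_2(Q vs B,Z) = 2
u_2(R vs B,Z) = 3
max payoff 3 at {R}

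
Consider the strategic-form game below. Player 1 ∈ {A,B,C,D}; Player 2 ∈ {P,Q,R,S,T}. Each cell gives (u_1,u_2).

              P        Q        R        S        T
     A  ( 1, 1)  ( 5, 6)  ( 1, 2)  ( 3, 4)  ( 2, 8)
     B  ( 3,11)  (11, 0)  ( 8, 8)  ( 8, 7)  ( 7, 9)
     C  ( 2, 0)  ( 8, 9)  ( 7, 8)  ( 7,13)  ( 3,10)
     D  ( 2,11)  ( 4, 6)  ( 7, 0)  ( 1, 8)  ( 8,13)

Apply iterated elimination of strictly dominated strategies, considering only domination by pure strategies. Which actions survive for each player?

P1 drop A (B beats it: P:3>1 Q:11>5 R:8>1 S:8>3 T:7>2)
P1 drop C (B beats it: P:3>2 Q:11>8 R:8>7 S:8>7 T:7>3)
P2 drop Q (P beats it: B:11>0 D:11>6)
P2 drop R (P beats it: B:11>8 D:11>0)
P2 drop S (P beats it: B:11>7 D:11>8)
P1→{B,D} P2→{P,T}

IESDS → P1:{B,D} P2:{P,T}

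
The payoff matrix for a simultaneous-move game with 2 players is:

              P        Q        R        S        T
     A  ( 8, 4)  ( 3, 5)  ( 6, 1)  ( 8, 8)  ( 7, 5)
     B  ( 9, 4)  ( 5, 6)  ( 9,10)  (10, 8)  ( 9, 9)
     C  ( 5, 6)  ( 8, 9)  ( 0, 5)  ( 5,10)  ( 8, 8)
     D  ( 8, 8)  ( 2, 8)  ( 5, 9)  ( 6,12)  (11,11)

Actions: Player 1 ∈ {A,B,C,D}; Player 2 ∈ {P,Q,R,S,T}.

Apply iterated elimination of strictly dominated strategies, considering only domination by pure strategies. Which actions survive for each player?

Remaining: P1:{B,D} P2:{R,S,T}

P1 drop A (B beats it: P:9>8 Q:5>3 R:9>6 S:10>8 T:9>7)
P2 drop P (S beats it: B:8>4 C:10>6 D:12>8)
P2 drop Q (S beats it: B:8>6 C:10>9 D:12>8)
P1 drop C (B beats it: R:9>0 S:10>5 T:9>8)
P1→{B,D} P2→{R,S,T}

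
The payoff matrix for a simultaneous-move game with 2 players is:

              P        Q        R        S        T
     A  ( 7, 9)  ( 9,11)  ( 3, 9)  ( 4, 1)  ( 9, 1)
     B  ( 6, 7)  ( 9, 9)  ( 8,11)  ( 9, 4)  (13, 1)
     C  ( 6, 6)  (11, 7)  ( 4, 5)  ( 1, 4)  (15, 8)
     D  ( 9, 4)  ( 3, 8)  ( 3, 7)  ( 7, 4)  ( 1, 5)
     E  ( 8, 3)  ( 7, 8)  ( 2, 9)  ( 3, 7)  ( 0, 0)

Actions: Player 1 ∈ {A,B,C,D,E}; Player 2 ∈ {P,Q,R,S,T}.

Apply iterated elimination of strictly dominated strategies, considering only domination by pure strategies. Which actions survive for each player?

Remaining: P1:{B,C} P2:{Q,R,T}

P2 drop P (Q beats it: A:11>9 B:9>7 C:7>6 D:8>4 E:8>3)
P1 drop D (B beats it: Q:9>3 R:8>3 S:9>7 T:13>1)
P1 drop E (A beats it: Q:9>7 R:3>2 S:4>3 T:9>0)
P2 drop S (Q beats it: A:11>1 B:9>4 C:7>4)
P1 drop A (C beats it: Q:11>9 R:4>3 T:15>9)
P1→{B,C} P2→{Q,R,T}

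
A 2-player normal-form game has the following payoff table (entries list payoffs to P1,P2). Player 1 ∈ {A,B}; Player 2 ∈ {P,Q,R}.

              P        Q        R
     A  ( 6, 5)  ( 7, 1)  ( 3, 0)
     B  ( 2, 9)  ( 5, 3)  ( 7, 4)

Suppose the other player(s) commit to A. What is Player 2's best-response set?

u_2(P vs A) = 5
u_2(Q vs A) = 1
u_2(R vs A) = 0
max payoff 5 at {P}

BR_2 = {P}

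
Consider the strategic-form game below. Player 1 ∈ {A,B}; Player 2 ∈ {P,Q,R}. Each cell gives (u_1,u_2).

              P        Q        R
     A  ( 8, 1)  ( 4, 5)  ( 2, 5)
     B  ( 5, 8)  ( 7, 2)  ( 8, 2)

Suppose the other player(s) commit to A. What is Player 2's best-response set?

u_2(P vs A) = 1
u_2(Q vs A) = 5
u_2(R vs A) = 5
max payoff 5 at {Q,R}

argmax u_2 = {Q,R}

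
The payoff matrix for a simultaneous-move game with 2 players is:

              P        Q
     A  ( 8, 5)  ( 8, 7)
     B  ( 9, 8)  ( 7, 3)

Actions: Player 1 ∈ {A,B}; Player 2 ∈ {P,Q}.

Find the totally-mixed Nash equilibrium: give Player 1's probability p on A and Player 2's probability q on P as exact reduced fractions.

p=5/7, q=1/2

P1 indiff ⇒ q·8+(1-q)·8 = q·9+(1-q)·7 ⇒ q(-1) = (1-q)(-1) ⇒ q = 1/2
P2 indiff ⇒ p·5+(1-p)·8 = p·7+(1-p)·3 ⇒ p(-2) = (1-p)(-5) ⇒ p = 5/7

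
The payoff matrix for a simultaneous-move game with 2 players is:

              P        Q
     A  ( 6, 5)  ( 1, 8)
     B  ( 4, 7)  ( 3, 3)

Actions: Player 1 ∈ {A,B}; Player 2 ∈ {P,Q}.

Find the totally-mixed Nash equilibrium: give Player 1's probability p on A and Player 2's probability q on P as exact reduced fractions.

P1 indiff ⇒ q·6+(1-q)·1 = q·4+(1-q)·3 ⇒ q(2) = (1-q)(2) ⇒ q = 1/2
P2 indiff ⇒ p·5+(1-p)·7 = p·8+(1-p)·3 ⇒ p(-3) = (1-p)(-4) ⇒ p = 4/7

P1 mixes 4/7 on A; P2 mixes 1/2 on P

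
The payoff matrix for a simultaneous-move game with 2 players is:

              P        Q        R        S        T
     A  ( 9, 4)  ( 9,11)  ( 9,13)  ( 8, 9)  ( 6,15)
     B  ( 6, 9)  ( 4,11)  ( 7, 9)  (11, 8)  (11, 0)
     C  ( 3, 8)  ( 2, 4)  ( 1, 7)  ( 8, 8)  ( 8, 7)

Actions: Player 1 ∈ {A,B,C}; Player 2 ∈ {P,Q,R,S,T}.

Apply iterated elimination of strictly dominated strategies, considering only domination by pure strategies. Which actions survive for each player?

P1 drop C (B beats it: P:6>3 Q:4>2 R:7>1 S:11>8 T:11>8)
P2 drop P (Q beats it: A:11>4 B:11>9)
P2 drop S (Q beats it: A:11>9 B:11>8)
P1→{A,B} P2→{Q,R,T}

IESDS → P1:{A,B} P2:{Q,R,T}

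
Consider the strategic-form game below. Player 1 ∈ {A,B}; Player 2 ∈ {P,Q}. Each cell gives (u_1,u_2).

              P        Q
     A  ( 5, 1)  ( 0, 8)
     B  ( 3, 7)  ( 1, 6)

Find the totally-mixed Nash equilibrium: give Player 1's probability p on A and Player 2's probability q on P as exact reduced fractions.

p=1/8, q=1/3

P1 indiff ⇒ q·5+(1-q)·0 = q·3+(1-q)·1 ⇒ q(2) = (1-q)(1) ⇒ q = 1/3
P2 indiff ⇒ p·1+(1-p)·7 = p·8+(1-p)·6 ⇒ p(-7) = (1-p)(-1) ⇒ p = 1/8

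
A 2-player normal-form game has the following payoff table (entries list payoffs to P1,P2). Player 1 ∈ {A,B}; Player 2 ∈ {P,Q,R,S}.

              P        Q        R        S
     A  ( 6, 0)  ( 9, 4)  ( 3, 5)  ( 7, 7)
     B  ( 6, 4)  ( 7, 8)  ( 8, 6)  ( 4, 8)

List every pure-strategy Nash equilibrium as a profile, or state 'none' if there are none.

NE set: (A,S)

(A,P): not NE [P2→S gives 7>0]
(A,Q): not NE [P2→S gives 7>4]
(A,R): not NE [P1→B gives 8>3; P2→S gives 7>5]
(A,S): NE
(B,P): not NE [P2→S gives 8>4]
(B,Q): not NE [P1→A gives 9>7]
(B,R): not NE [P2→S gives 8>6]
(B,S): not NE [P1→A gives 7>4]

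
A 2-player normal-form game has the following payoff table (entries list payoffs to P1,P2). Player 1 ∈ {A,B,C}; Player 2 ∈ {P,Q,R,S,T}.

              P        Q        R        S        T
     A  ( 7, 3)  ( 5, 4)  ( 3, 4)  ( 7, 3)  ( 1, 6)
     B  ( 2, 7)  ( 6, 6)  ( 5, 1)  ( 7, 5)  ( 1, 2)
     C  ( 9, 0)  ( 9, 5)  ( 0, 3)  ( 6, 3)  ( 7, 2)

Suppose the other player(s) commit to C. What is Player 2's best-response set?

P2 best: {Q}

u_2(P vs C) = 0
u_2(Q vs C) = 5
u_2(R vs C) = 3
u_2(S vs C) = 3
u_2(T vs C) = 2
max payoff 5 at {Q}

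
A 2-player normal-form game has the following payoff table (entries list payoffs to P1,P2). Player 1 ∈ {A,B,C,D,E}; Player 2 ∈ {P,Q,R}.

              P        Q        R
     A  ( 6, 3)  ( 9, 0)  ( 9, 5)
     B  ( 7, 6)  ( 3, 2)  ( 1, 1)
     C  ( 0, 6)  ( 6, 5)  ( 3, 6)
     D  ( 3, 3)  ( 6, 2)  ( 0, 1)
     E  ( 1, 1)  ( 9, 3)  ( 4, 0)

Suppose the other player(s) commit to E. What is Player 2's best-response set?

BR_2 = {Q}

u_2(P vs E) = 1
u_2(Q vs E) = 3
u_2(R vs E) = 0
max payoff 3 at {Q}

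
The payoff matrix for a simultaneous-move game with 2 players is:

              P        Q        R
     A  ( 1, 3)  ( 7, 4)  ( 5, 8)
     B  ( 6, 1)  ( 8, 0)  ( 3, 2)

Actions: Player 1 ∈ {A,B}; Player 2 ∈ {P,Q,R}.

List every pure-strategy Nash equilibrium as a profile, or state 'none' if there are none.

PSNE = {(A,R)}

(A,P): not NE [P1→B gives 6>1; P2→R gives 8>3]
(A,Q): not NE [P1→B gives 8>7; P2→R gives 8>4]
(A,R): NE
(B,P): not NE [P2→R gives 2>1]
(B,Q): not NE [P2→R gives 2>0]
(B,R): not NE [P1→A gives 5>3]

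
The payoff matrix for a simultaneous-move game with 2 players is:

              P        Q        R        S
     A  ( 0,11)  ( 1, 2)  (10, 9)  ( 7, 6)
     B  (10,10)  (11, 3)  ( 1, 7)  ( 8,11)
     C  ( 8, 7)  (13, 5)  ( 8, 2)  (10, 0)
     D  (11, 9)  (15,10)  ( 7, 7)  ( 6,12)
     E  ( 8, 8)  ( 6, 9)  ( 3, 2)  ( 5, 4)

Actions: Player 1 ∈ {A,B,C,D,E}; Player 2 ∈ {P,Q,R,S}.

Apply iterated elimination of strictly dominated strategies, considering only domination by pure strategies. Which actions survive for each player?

Remaining: P1:{B,C,D} P2:{P,Q,S}

P1 drop E (D beats it: P:11>8 Q:15>6 R:7>3 S:6>5)
P2 drop R (P beats it: A:11>9 B:10>7 C:7>2 D:9>7)
P1 drop A (B beats it: P:10>0 Q:11>1 S:8>7)
P1→{B,C,D} P2→{P,Q,S}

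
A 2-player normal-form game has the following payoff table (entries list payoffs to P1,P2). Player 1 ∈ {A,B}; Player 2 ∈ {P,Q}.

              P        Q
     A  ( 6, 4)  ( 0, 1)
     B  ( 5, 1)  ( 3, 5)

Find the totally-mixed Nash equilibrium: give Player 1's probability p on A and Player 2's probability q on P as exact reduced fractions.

P1 indiff ⇒ q·6+(1-q)·0 = q·5+(1-q)·3 ⇒ q(1) = (1-q)(3) ⇒ q = 3/4
P2 indiff ⇒ p·4+(1-p)·1 = p·1+(1-p)·5 ⇒ p(3) = (1-p)(4) ⇒ p = 4/7

(p,q) = (4/7, 3/4)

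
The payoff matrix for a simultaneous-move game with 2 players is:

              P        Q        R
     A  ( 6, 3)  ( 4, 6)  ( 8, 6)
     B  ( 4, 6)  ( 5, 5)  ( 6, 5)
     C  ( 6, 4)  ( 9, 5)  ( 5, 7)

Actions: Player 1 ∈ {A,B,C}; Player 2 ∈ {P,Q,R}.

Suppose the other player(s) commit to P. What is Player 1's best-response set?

P1 best: {A,C}

u_1(A vs P) = 6
u_1(B vs P) = 4
u_1(C vs P) = 6
max payoff 6 at {A,C}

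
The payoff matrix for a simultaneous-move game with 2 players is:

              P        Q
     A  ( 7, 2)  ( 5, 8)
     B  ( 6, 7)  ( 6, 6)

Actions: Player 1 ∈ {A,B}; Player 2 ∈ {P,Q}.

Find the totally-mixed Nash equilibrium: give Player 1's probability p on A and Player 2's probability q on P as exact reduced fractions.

p=1/7, q=1/2

P1 indiff ⇒ q·7+(1-q)·5 = q·6+(1-q)·6 ⇒ q(1) = (1-q)(1) ⇒ q = 1/2
P2 indiff ⇒ p·2+(1-p)·7 = p·8+(1-p)·6 ⇒ p(-6) = (1-p)(-1) ⇒ p = 1/7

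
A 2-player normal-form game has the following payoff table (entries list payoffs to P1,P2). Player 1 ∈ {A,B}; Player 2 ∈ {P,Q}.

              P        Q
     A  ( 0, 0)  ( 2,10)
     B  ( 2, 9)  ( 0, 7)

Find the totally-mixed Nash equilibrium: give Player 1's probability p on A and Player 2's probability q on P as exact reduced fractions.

(p,q) = (1/6, 1/2)

P1 indiff ⇒ q·0+(1-q)·2 = q·2+(1-q)·0 ⇒ q(-2) = (1-q)(-2) ⇒ q = 1/2
P2 indiff ⇒ p·0+(1-p)·9 = p·10+(1-p)·7 ⇒ p(-10) = (1-p)(-2) ⇒ p = 1/6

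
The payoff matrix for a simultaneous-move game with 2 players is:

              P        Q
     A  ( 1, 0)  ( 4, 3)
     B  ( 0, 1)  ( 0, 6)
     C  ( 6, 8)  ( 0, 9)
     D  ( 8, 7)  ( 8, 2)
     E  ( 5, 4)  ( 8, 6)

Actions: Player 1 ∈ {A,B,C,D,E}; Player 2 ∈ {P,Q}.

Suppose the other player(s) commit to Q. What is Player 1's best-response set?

u_1(A vs Q) = 4
u_1(B vs Q) = 0
u_1(C vs Q) = 0
u_1(D vs Q) = 8
u_1(E vs Q) = 8
max payoff 8 at {D,E}

BR_1 = {D,E}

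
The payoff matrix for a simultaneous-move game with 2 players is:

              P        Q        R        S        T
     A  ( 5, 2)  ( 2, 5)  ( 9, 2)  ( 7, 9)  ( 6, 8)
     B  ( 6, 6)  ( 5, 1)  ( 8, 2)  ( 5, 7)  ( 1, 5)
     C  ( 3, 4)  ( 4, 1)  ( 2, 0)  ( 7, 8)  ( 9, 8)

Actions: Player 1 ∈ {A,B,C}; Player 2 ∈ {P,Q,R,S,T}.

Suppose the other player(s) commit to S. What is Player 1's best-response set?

BR_1 = {A,C}

u_1(A vs S) = 7
u_1(B vs S) = 5
u_1(C vs S) = 7
max payoff 7 at {A,C}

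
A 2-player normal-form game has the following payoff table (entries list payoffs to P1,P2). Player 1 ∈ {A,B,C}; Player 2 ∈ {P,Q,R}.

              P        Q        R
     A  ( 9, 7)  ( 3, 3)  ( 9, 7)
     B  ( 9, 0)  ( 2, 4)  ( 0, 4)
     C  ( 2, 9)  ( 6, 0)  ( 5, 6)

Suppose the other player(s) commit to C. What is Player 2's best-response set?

u_2(P vs C) = 9
u_2(Q vs C) = 0
u_2(R vs C) = 6
max payoff 9 at {P}

argmax u_2 = {P}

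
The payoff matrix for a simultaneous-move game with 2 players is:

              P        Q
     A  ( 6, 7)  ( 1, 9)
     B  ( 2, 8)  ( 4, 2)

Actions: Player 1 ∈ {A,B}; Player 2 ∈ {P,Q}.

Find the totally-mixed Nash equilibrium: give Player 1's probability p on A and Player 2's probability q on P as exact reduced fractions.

P1 indiff ⇒ q·6+(1-q)·1 = q·2+(1-q)·4 ⇒ q(4) = (1-q)(3) ⇒ q = 3/7
P2 indiff ⇒ p·7+(1-p)·8 = p·9+(1-p)·2 ⇒ p(-2) = (1-p)(-6) ⇒ p = 3/4

(p,q) = (3/4, 3/7)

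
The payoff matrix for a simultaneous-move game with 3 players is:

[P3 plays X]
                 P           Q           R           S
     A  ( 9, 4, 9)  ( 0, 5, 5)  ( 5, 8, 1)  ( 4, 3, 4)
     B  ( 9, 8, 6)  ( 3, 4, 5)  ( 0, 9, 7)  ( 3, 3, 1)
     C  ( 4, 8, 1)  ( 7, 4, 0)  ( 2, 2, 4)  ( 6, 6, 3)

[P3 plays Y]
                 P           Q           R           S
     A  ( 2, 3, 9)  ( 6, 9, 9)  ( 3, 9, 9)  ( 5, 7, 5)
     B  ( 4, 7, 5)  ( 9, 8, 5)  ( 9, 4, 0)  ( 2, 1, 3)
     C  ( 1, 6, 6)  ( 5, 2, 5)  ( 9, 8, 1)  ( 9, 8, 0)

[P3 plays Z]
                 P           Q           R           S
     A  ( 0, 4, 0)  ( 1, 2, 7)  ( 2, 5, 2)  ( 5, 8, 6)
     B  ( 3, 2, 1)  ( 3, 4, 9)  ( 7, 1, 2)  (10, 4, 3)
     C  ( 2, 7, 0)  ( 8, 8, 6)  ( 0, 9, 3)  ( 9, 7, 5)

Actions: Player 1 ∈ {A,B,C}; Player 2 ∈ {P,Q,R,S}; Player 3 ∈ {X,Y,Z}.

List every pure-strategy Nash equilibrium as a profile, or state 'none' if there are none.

(A,P,X): not NE [P2→R gives 8>4]
(A,P,Y): not NE [P1→B gives 4>2; P2→R gives 9>3]
(A,P,Z): not NE [P1→B gives 3>0; P2→S gives 8>4; P3→Y gives 9>0]
(A,Q,X): not NE [P1→C gives 7>0; P2→R gives 8>5; P3→Y gives 9>5]
(A,Q,Y): not NE [P1→B gives 9>6]
(A,Q,Z): not NE [P1→C gives 8>1; P2→S gives 8>2; P3→Y gives 9>7]
(A,R,X): not NE [P3→Y gives 9>1]
(A,R,Y): not NE [P1→C gives 9>3]
(A,R,Z): not NE [P1→B gives 7>2; P2→S gives 8>5; P3→Y gives 9>2]
(A,S,X): not NE [P1→C gives 6>4; P2→R gives 8>3; P3→Z gives 6>4]
(A,S,Y): not NE [P1→C gives 9>5; P2→R gives 9>7; P3→Z gives 6>5]
(A,S,Z): not NE [P1→B gives 10>5]
(B,P,X): not NE [P2→R gives 9>8]
(B,P,Y): not NE [P2→Q gives 8>7; P3→X gives 6>5]
(B,P,Z): not NE [P2→S gives 4>2; P3→X gives 6>1]
(B,Q,X): not NE [P1→C gives 7>3; P2→R gives 9>4; P3→Z gives 9>5]
(B,Q,Y): not NE [P3→Z gives 9>5]
(B,Q,Z): not NE [P1→C gives 8>3]
(B,R,X): not NE [P1→A gives 5>0]
(B,R,Y): not NE [P2→Q gives 8>4; P3→X gives 7>0]
(B,R,Z): not NE [P2→S gives 4>1; P3→X gives 7>2]
(B,S,X): not NE [P1→C gives 6>3; P2→R gives 9>3; P3→Z gives 3>1]
(B,S,Y): not NE [P1→C gives 9>2; P2→Q gives 8>1]
(B,S,Z): NE
(C,P,X): not NE [P1→B gives 9>4; P3→Y gives 6>1]
(C,P,Y): not NE [P1→B gives 4>1; P2→S gives 8>6]
(C,P,Z): not NE [P1→B gives 3>2; P2→R gives 9>7; P3→Y gives 6>0]
(C,Q,X): not NE [P2→P gives 8>4; P3→Z gives 6>0]
(C,Q,Y): not NE [P1→B gives 9>5; P2→S gives 8>2; P3→Z gives 6>5]
(C,Q,Z): not NE [P2→R gives 9>8]
(C,R,X): not NE [P1→A gives 5>2; P2→P gives 8>2]
(C,R,Y): not NE [P3→X gives 4>1]
(C,R,Z): not NE [P1→B gives 7>0; P3→X gives 4>3]
(C,S,X): not NE [P2→P gives 8>6; P3→Z gives 5>3]
(C,S,Y): not NE [P3→Z gives 5>0]
(C,S,Z): not NE [P1→B gives 10>9; P2→R gives 9>7]

Nash profiles: (B,S,Z)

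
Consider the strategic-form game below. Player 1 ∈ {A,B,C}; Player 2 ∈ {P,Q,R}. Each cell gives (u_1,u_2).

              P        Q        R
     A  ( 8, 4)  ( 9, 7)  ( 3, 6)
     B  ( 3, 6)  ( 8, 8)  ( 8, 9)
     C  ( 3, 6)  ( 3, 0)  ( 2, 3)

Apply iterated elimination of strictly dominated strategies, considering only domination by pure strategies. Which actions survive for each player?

P1 drop C (A beats it: P:8>3 Q:9>3 R:3>2)
P2 drop P (Q beats it: A:7>4 B:8>6)
P1→{A,B} P2→{Q,R}

Survivors P1:{A,B} P2:{Q,R}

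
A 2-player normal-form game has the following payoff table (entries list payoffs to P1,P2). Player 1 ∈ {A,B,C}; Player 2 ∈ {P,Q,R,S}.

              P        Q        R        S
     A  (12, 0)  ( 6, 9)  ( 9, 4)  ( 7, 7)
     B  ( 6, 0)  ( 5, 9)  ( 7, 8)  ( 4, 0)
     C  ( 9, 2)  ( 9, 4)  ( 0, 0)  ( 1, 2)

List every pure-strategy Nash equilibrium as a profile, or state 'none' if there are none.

(A,P): not NE [P2→Q gives 9>0]
(A,Q): not NE [P1→C gives 9>6]
(A,R): not NE [P2→Q gives 9>4]
(A,S): not NE [P2→Q gives 9>7]
(B,P): not NE [P1→A gives 12>6; P2→Q gives 9>0]
(B,Q): not NE [P1→C gives 9>5]
(B,R): not NE [P1→A gives 9>7; P2→Q gives 9>8]
(B,S): not NE [P1→A gives 7>4; P2→Q gives 9>0]
(C,P): not NE [P1→A gives 12>9; P2→Q gives 4>2]
(C,Q): NE
(C,R): not NE [P1→A gives 9>0; P2→Q gives 4>0]
(C,S): not NE [P1→A gives 7>1; P2→Q gives 4>2]

Nash profiles: (C,Q)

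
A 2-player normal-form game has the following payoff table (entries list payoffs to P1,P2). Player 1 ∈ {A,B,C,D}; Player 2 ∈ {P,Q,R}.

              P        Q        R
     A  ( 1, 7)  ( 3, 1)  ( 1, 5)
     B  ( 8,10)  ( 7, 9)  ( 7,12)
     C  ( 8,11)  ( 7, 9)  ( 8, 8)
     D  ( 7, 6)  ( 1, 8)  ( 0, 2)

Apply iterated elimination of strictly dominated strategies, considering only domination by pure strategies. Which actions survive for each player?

P1 drop A (B beats it: P:8>1 Q:7>3 R:7>1)
P1 drop D (B beats it: P:8>7 Q:7>1 R:7>0)
P2 drop Q (P beats it: B:10>9 C:11>9)
P1→{B,C} P2→{P,R}

Remaining: P1:{B,C} P2:{P,R}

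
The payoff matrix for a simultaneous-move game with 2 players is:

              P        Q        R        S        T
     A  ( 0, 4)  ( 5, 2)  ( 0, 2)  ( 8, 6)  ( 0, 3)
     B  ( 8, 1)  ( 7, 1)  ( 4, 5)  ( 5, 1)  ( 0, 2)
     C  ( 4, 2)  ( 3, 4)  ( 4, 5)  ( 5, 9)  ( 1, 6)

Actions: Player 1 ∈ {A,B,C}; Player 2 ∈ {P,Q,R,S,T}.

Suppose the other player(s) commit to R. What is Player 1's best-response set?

u_1(A vs R) = 0
u_1(B vs R) = 4
u_1(C vs R) = 4
max payoff 4 at {B,C}

BR_1 = {B,C}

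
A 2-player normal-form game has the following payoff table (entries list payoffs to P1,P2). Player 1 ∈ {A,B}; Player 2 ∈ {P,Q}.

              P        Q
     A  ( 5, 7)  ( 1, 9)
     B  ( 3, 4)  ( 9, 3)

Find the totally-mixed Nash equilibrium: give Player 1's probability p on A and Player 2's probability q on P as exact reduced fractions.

P1 mixes 1/3 on A; P2 mixes 4/5 on P

P1 indiff ⇒ q·5+(1-q)·1 = q·3+(1-q)·9 ⇒ q(2) = (1-q)(8) ⇒ q = 4/5
P2 indiff ⇒ p·7+(1-p)·4 = p·9+(1-p)·3 ⇒ p(-2) = (1-p)(-1) ⇒ p = 1/3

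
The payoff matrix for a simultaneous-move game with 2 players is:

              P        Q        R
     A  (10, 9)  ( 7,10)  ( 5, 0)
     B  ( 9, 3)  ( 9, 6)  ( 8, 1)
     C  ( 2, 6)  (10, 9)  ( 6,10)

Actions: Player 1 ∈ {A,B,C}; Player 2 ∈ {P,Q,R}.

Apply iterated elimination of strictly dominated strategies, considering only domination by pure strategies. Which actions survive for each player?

Survivors P1:{B,C} P2:{Q,R}

P2 drop P (Q beats it: A:10>9 B:6>3 C:9>6)
P1 drop A (B beats it: Q:9>7 R:8>5)
P1→{B,C} P2→{Q,R}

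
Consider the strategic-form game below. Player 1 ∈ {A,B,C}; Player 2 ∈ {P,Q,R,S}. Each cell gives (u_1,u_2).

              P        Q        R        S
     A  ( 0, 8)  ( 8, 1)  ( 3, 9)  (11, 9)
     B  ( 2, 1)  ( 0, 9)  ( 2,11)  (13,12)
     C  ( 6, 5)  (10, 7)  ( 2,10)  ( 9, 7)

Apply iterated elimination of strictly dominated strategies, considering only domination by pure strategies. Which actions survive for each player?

Survivors P1:{A,B} P2:{R,S}

P2 drop P (R beats it: A:9>8 B:11>1 C:10>5)
P2 drop Q (R beats it: A:9>1 B:11>9 C:10>7)
P1 drop C (A beats it: R:3>2 S:11>9)
P1→{A,B} P2→{R,S}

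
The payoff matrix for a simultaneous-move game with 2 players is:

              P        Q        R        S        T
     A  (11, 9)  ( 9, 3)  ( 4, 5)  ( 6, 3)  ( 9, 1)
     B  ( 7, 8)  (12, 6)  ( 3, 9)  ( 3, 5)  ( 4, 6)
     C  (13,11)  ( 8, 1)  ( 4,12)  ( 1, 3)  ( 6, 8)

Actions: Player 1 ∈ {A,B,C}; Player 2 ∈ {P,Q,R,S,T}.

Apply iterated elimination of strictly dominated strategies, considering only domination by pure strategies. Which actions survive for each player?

P2 drop Q (P beats it: A:9>3 B:8>6 C:11>1)
P1 drop B (A beats it: P:11>7 R:4>3 S:6>3 T:9>4)
P2 drop S (P beats it: A:9>3 C:11>3)
P2 drop T (P beats it: A:9>1 C:11>8)
P1→{A,C} P2→{P,R}

IESDS → P1:{A,C} P2:{P,R}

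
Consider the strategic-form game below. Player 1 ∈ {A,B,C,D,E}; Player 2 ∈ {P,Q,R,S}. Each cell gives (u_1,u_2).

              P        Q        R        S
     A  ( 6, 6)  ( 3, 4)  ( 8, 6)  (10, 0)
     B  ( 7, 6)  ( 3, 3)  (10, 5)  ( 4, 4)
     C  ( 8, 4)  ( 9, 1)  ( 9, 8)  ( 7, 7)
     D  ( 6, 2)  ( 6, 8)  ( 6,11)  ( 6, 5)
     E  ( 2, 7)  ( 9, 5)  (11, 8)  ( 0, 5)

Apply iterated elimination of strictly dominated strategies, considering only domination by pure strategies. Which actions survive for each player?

Survivors P1:{B,C,E} P2:{P,R}

P1 drop D (C beats it: P:8>6 Q:9>6 R:9>6 S:7>6)
P2 drop Q (P beats it: A:6>4 B:6>3 C:4>1 E:7>5)
P2 drop S (R beats it: A:6>0 B:5>4 C:8>7 E:8>5)
P1 drop A (B beats it: P:7>6 R:10>8)
P1→{B,C,E} P2→{P,R}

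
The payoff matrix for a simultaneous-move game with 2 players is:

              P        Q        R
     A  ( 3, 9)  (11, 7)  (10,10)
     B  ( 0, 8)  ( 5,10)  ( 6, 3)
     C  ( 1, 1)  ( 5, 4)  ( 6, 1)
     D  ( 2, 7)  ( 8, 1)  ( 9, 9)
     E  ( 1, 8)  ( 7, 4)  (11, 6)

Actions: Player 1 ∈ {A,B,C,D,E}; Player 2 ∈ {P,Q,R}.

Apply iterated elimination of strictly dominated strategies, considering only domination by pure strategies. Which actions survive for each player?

P1 drop B (A beats it: P:3>0 Q:11>5 R:10>6)
P1 drop C (A beats it: P:3>1 Q:11>5 R:10>6)
P1 drop D (A beats it: P:3>2 Q:11>8 R:10>9)
P2 drop Q (P beats it: A:9>7 E:8>4)
P1→{A,E} P2→{P,R}

Survivors P1:{A,E} P2:{P,R}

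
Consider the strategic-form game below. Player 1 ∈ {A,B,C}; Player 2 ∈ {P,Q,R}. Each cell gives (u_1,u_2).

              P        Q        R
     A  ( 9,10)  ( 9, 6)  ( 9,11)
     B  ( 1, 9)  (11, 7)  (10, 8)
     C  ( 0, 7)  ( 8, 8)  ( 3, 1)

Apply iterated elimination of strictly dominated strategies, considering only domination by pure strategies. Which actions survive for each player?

Remaining: P1:{A,B} P2:{P,R}

P1 drop C (A beats it: P:9>0 Q:9>8 R:9>3)
P2 drop Q (P beats it: A:10>6 B:9>7)
P1→{A,B} P2→{P,R}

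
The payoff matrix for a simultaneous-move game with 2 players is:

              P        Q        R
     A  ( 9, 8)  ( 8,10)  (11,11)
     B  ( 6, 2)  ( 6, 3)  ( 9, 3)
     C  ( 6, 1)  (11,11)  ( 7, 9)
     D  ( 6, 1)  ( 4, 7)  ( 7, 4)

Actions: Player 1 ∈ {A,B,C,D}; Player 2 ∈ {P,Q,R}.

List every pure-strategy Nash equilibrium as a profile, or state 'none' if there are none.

(A,P): not NE [P2→R gives 11>8]
(A,Q): not NE [P1→C gives 11>8; P2→R gives 11>10]
(A,R): NE
(B,P): not NE [P1→A gives 9>6; P2→R gives 3>2]
(B,Q): not NE [P1→C gives 11>6]
(B,R): not NE [P1→A gives 11>9]
(C,P): not NE [P1→A gives 9>6; P2→Q gives 11>1]
(C,Q): NE
(C,R): not NE [P1→A gives 11>7; P2→Q gives 11>9]
(D,P): not NE [P1→A gives 9>6; P2→Q gives 7>1]
(D,Q): not NE [P1→C gives 11>4]
(D,R): not NE [P1→A gives 11>7; P2→Q gives 7>4]

Nash profiles: (A,R), (C,Q)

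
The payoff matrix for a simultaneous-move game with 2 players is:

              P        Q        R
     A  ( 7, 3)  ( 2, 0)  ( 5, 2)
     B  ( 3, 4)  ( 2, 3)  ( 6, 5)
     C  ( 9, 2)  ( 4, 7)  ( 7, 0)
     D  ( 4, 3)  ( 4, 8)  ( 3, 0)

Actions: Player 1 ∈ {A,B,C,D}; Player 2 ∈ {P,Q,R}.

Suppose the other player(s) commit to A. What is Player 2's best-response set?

u_2(P vs A) = 3
u_2(Q vs A) = 0
u_2(R vs A) = 2
max payoff 3 at {P}

P2 best: {P}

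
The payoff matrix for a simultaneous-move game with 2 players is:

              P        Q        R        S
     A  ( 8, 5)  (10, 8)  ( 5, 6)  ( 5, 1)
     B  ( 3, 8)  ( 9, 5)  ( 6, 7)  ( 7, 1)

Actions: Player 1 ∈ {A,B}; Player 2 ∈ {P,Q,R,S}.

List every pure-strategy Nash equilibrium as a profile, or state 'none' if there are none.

PSNE = {(A,Q)}

(A,P): not NE [P2→Q gives 8>5]
(A,Q): NE
(A,R): not NE [P1→B gives 6>5; P2→Q gives 8>6]
(A,S): not NE [P1→B gives 7>5; P2→Q gives 8>1]
(B,P): not NE [P1→A gives 8>3]
(B,Q): not NE [P1→A gives 10>9; P2→P gives 8>5]
(B,R): not NE [P2→P gives 8>7]
(B,S): not NE [P2→P gives 8>1]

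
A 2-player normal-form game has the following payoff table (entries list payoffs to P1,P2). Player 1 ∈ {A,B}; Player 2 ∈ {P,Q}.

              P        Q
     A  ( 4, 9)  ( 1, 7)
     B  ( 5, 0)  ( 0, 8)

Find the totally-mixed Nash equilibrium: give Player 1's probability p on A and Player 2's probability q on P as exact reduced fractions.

P1 mixes 4/5 on A; P2 mixes 1/2 on P

P1 indiff ⇒ q·4+(1-q)·1 = q·5+(1-q)·0 ⇒ q(-1) = (1-q)(-1) ⇒ q = 1/2
P2 indiff ⇒ p·9+(1-p)·0 = p·7+(1-p)·8 ⇒ p(2) = (1-p)(8) ⇒ p = 4/5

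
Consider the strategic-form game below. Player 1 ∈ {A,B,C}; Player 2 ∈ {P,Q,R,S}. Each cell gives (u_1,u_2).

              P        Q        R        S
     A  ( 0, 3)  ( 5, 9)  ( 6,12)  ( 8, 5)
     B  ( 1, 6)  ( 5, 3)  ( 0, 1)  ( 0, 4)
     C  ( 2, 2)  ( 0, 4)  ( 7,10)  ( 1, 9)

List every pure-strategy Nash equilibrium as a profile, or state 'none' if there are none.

(A,P): not NE [P1→C gives 2>0; P2→R gives 12>3]
(A,Q): not NE [P2→R gives 12>9]
(A,R): not NE [P1→C gives 7>6]
(A,S): not NE [P2→R gives 12>5]
(B,P): not NE [P1→C gives 2>1]
(B,Q): not NE [P2→P gives 6>3]
(B,R): not NE [P1→C gives 7>0; P2→P gives 6>1]
(B,S): not NE [P1→A gives 8>0; P2→P gives 6>4]
(C,P): not NE [P2→R gives 10>2]
(C,Q): not NE [P1→B gives 5>0; P2→R gives 10>4]
(C,R): NE
(C,S): not NE [P1→A gives 8>1; P2→R gives 10>9]

NE set: (C,R)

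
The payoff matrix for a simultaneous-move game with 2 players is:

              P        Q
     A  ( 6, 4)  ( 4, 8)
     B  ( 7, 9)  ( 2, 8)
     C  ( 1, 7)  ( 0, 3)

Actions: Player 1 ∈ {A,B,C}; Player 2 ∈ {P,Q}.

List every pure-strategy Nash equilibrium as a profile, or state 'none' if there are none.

(A,P): not NE [P1→B gives 7>6; P2→Q gives 8>4]
(A,Q): NE
(B,P): NE
(B,Q): not NE [P1→A gives 4>2; P2→P gives 9>8]
(C,P): not NE [P1→B gives 7>1]
(C,Q): not NE [P1→A gives 4>0; P2→P gives 7>3]

PSNE = {(A,Q), (B,P)}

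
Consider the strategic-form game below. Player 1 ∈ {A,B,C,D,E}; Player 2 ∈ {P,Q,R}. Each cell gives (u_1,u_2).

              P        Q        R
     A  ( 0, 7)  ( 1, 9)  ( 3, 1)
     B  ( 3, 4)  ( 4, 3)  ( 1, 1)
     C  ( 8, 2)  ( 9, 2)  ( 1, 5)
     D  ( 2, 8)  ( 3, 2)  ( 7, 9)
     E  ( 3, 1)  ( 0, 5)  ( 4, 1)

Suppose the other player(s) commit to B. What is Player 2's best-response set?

P2 best: {P}

u_2(P vs B) = 4
u_2(Q vs B) = 3
u_2(R vs B) = 1
max payoff 4 at {P}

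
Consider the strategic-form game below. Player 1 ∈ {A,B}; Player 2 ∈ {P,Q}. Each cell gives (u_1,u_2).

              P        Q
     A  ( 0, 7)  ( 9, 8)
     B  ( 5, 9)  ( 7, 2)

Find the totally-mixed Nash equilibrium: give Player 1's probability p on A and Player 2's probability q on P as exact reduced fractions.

P1 mixes 7/8 on A; P2 mixes 2/7 on P

P1 indiff ⇒ q·0+(1-q)·9 = q·5+(1-q)·7 ⇒ q(-5) = (1-q)(-2) ⇒ q = 2/7
P2 indiff ⇒ p·7+(1-p)·9 = p·8+(1-p)·2 ⇒ p(-1) = (1-p)(-7) ⇒ p = 7/8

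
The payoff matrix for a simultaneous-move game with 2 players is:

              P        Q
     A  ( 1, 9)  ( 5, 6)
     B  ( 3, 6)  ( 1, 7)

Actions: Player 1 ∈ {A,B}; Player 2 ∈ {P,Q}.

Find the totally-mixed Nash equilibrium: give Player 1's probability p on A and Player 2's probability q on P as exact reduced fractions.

p=1/4, q=2/3

P1 indiff ⇒ q·1+(1-q)·5 = q·3+(1-q)·1 ⇒ q(-2) = (1-q)(-4) ⇒ q = 2/3
P2 indiff ⇒ p·9+(1-p)·6 = p·6+(1-p)·7 ⇒ p(3) = (1-p)(1) ⇒ p = 1/4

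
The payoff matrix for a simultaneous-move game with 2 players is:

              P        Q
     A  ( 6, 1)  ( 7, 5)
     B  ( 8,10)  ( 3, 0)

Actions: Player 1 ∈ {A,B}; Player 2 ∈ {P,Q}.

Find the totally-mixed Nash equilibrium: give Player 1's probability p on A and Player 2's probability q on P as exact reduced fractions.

(p,q) = (5/7, 2/3)

P1 indiff ⇒ q·6+(1-q)·7 = q·8+(1-q)·3 ⇒ q(-2) = (1-q)(-4) ⇒ q = 2/3
P2 indiff ⇒ p·1+(1-p)·10 = p·5+(1-p)·0 ⇒ p(-4) = (1-p)(-10) ⇒ p = 5/7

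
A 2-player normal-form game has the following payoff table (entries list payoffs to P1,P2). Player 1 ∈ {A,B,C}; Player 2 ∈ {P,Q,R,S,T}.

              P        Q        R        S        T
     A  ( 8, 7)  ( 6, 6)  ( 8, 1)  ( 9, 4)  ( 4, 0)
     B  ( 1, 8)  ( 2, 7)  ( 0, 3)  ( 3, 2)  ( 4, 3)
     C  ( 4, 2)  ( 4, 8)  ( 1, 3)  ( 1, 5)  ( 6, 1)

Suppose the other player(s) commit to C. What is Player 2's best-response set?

BR_2 = {Q}

u_2(P vs C) = 2
u_2(Q vs C) = 8
u_2(R vs C) = 3
u_2(S vs C) = 5
u_2(T vs C) = 1
max payoff 8 at {Q}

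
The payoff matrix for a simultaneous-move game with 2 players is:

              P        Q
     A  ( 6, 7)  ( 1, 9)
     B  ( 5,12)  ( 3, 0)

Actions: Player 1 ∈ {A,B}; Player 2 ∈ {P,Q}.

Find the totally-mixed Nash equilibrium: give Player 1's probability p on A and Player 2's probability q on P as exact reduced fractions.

P1 indiff ⇒ q·6+(1-q)·1 = q·5+(1-q)·3 ⇒ q(1) = (1-q)(2) ⇒ q = 2/3
P2 indiff ⇒ p·7+(1-p)·12 = p·9+(1-p)·0 ⇒ p(-2) = (1-p)(-12) ⇒ p = 6/7

P1 mixes 6/7 on A; P2 mixes 2/3 on P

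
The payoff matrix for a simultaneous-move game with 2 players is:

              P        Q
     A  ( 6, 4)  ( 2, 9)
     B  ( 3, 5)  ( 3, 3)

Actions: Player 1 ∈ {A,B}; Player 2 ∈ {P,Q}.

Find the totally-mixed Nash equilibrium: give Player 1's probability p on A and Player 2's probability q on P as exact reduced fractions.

P1 indiff ⇒ q·6+(1-q)·2 = q·3+(1-q)·3 ⇒ q(3) = (1-q)(1) ⇒ q = 1/4
P2 indiff ⇒ p·4+(1-p)·5 = p·9+(1-p)·3 ⇒ p(-5) = (1-p)(-2) ⇒ p = 2/7

p=2/7, q=1/4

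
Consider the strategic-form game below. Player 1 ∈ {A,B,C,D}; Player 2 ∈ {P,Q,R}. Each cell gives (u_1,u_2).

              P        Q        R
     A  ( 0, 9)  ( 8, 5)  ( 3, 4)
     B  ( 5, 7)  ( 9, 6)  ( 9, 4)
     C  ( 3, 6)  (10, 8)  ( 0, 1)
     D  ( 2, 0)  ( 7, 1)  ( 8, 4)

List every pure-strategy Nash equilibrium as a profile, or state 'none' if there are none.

NE set: (B,P), (C,Q)

(A,P): not NE [P1→B gives 5>0]
(A,Q): not NE [P1→C gives 10>8; P2→P gives 9>5]
(A,R): not NE [P1→B gives 9>3; P2→P gives 9>4]
(B,P): NE
(B,Q): not NE [P1→C gives 10>9; P2→P gives 7>6]
(B,R): not NE [P2→P gives 7>4]
(C,P): not NE [P1→B gives 5>3; P2→Q gives 8>6]
(C,Q): NE
(C,R): not NE [P1→B gives 9>0; P2→Q gives 8>1]
(D,P): not NE [P1→B gives 5>2; P2→R gives 4>0]
(D,Q): not NE [P1→C gives 10>7; P2→R gives 4>1]
(D,R): not NE [P1→B gives 9>8]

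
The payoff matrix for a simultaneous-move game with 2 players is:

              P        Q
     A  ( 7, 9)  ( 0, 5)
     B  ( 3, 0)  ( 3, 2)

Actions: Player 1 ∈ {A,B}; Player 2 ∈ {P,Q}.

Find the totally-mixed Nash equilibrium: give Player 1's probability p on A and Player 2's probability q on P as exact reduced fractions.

P1 indiff ⇒ q·7+(1-q)·0 = q·3+(1-q)·3 ⇒ q(4) = (1-q)(3) ⇒ q = 3/7
P2 indiff ⇒ p·9+(1-p)·0 = p·5+(1-p)·2 ⇒ p(4) = (1-p)(2) ⇒ p = 1/3

p=1/3, q=3/7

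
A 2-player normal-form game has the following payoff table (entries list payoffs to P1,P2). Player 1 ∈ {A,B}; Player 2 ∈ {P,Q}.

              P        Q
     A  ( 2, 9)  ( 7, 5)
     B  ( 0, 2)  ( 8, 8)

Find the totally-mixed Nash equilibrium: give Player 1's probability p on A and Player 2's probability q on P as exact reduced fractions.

P1 indiff ⇒ q·2+(1-q)·7 = q·0+(1-q)·8 ⇒ q(2) = (1-q)(1) ⇒ q = 1/3
P2 indiff ⇒ p·9+(1-p)·2 = p·5+(1-p)·8 ⇒ p(4) = (1-p)(6) ⇒ p = 3/5

p=3/5, q=1/3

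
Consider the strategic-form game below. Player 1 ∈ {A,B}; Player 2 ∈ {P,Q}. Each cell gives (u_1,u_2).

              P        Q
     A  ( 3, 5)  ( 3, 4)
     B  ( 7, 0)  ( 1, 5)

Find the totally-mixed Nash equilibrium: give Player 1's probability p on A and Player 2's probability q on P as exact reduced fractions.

P1 indiff ⇒ q·3+(1-q)·3 = q·7+(1-q)·1 ⇒ q(-4) = (1-q)(-2) ⇒ q = 1/3
P2 indiff ⇒ p·5+(1-p)·0 = p·4+(1-p)·5 ⇒ p(1) = (1-p)(5) ⇒ p = 5/6

(p,q) = (5/6, 1/3)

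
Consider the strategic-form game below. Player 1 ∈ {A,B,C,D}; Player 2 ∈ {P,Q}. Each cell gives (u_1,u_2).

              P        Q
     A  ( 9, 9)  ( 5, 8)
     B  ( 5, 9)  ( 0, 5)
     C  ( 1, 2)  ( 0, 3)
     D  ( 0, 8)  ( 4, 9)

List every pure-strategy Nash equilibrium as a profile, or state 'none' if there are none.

NE set: (A,P)

(A,P): NE
(A,Q): not NE [P2→P gives 9>8]
(B,P): not NE [P1→A gives 9>5]
(B,Q): not NE [P1→A gives 5>0; P2→P gives 9>5]
(C,P): not NE [P1→A gives 9>1; P2→Q gives 3>2]
(C,Q): not NE [P1→A gives 5>0]
(D,P): not NE [P1→A gives 9>0; P2→Q gives 9>8]
(D,Q): not NE [P1→A gives 5>4]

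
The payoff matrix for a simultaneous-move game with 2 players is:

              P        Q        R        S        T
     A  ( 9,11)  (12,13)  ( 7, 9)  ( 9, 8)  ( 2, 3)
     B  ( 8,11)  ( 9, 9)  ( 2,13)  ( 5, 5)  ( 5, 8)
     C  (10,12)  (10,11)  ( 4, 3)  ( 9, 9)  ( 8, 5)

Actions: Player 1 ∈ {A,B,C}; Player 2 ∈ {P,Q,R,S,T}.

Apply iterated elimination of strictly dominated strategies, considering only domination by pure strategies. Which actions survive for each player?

Survivors P1:{A,C} P2:{P,Q}

P1 drop B (C beats it: P:10>8 Q:10>9 R:4>2 S:9>5 T:8>5)
P2 drop R (P beats it: A:11>9 C:12>3)
P2 drop S (P beats it: A:11>8 C:12>9)
P2 drop T (P beats it: A:11>3 C:12>5)
P1→{A,C} P2→{P,Q}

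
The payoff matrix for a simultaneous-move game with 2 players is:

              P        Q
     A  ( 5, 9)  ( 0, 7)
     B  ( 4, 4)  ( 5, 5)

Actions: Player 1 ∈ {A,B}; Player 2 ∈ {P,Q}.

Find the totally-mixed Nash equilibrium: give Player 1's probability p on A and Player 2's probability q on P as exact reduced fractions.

P1 indiff ⇒ q·5+(1-q)·0 = q·4+(1-q)·5 ⇒ q(1) = (1-q)(5) ⇒ q = 5/6
P2 indiff ⇒ p·9+(1-p)·4 = p·7+(1-p)·5 ⇒ p(2) = (1-p)(1) ⇒ p = 1/3

P1 mixes 1/3 on A; P2 mixes 5/6 on P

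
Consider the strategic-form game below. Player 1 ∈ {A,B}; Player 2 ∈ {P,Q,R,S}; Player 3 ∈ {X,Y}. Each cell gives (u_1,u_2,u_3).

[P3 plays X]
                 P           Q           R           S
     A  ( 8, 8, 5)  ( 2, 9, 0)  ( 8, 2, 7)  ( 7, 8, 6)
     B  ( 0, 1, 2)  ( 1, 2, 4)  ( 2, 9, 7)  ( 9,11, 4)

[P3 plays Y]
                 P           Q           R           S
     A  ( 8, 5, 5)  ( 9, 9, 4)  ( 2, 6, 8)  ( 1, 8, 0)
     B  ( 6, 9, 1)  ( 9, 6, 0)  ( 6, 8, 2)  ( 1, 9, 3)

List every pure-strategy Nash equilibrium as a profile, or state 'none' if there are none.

NE set: (A,Q,Y), (B,S,X)

(A,P,X): not NE [P2→Q gives 9>8]
(A,P,Y): not NE [P2→Q gives 9>5]
(A,Q,X): not NE [P3→Y gives 4>0]
(A,Q,Y): NE
(A,R,X): not NE [P2→Q gives 9>2; P3→Y gives 8>7]
(A,R,Y): not NE [P1→B gives 6>2; P2→Q gives 9>6]
(A,S,X): not NE [P1→B gives 9>7; P2→Q gives 9>8]
(A,S,Y): not NE [P2→Q gives 9>8; P3→X gives 6>0]
(B,P,X): not NE [P1→A gives 8>0; P2→S gives 11>1]
(B,P,Y): not NE [P1→A gives 8>6; P3→X gives 2>1]
(B,Q,X): not NE [P1→A gives 2>1; P2→S gives 11>2]
(B,Q,Y): not NE [P2→S gives 9>6; P3→X gives 4>0]
(B,R,X): not NE [P1→A gives 8>2; P2→S gives 11>9]
(B,R,Y): not NE [P2→S gives 9>8; P3→X gives 7>2]
(B,S,X): NE
(B,S,Y): not NE [P3→X gives 4>3]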